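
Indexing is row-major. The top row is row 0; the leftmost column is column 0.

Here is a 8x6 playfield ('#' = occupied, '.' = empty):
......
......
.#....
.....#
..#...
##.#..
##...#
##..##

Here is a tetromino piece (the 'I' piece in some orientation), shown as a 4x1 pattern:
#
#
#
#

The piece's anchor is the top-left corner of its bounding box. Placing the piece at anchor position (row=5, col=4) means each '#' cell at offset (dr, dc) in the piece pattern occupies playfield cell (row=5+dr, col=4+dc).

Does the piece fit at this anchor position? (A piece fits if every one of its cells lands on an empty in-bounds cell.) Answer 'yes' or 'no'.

Check each piece cell at anchor (5, 4):
  offset (0,0) -> (5,4): empty -> OK
  offset (1,0) -> (6,4): empty -> OK
  offset (2,0) -> (7,4): occupied ('#') -> FAIL
  offset (3,0) -> (8,4): out of bounds -> FAIL
All cells valid: no

Answer: no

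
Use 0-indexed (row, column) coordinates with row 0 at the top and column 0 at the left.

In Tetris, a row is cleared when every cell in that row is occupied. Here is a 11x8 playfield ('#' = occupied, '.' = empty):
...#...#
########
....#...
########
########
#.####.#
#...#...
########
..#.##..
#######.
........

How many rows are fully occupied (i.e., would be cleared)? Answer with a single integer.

Check each row:
  row 0: 6 empty cells -> not full
  row 1: 0 empty cells -> FULL (clear)
  row 2: 7 empty cells -> not full
  row 3: 0 empty cells -> FULL (clear)
  row 4: 0 empty cells -> FULL (clear)
  row 5: 2 empty cells -> not full
  row 6: 6 empty cells -> not full
  row 7: 0 empty cells -> FULL (clear)
  row 8: 5 empty cells -> not full
  row 9: 1 empty cell -> not full
  row 10: 8 empty cells -> not full
Total rows cleared: 4

Answer: 4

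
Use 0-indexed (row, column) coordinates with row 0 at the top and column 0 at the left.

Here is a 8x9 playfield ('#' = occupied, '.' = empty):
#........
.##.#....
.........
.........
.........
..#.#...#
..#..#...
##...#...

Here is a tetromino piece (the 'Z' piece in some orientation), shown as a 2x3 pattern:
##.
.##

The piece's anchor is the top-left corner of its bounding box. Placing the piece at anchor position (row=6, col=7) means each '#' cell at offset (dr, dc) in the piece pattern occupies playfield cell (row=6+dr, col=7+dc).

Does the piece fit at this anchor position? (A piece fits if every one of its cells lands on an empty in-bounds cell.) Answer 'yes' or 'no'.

Check each piece cell at anchor (6, 7):
  offset (0,0) -> (6,7): empty -> OK
  offset (0,1) -> (6,8): empty -> OK
  offset (1,1) -> (7,8): empty -> OK
  offset (1,2) -> (7,9): out of bounds -> FAIL
All cells valid: no

Answer: no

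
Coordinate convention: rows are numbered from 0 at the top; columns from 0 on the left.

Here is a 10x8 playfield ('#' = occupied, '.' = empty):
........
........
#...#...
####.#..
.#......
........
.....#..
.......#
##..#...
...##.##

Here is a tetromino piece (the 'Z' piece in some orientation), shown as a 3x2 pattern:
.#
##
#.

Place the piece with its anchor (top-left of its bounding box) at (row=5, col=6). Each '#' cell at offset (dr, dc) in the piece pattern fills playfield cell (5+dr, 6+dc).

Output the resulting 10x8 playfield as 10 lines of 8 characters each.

Answer: ........
........
#...#...
####.#..
.#......
.......#
.....###
......##
##..#...
...##.##

Derivation:
Fill (5+0,6+1) = (5,7)
Fill (5+1,6+0) = (6,6)
Fill (5+1,6+1) = (6,7)
Fill (5+2,6+0) = (7,6)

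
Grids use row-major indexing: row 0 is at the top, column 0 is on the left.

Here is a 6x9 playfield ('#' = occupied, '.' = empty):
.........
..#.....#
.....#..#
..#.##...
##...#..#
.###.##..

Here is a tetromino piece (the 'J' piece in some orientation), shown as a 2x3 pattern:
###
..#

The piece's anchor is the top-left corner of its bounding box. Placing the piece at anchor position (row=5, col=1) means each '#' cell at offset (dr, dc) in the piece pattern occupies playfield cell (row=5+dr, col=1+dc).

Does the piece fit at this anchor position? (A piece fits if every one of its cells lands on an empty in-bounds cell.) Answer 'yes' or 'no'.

Answer: no

Derivation:
Check each piece cell at anchor (5, 1):
  offset (0,0) -> (5,1): occupied ('#') -> FAIL
  offset (0,1) -> (5,2): occupied ('#') -> FAIL
  offset (0,2) -> (5,3): occupied ('#') -> FAIL
  offset (1,2) -> (6,3): out of bounds -> FAIL
All cells valid: no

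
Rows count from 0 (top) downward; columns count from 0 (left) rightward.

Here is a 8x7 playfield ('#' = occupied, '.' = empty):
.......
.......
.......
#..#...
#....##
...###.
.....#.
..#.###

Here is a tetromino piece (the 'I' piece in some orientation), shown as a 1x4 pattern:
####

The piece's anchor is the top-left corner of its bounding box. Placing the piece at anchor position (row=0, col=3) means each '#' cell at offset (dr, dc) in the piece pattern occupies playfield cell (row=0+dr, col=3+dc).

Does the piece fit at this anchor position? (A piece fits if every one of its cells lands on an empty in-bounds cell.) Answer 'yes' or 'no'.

Check each piece cell at anchor (0, 3):
  offset (0,0) -> (0,3): empty -> OK
  offset (0,1) -> (0,4): empty -> OK
  offset (0,2) -> (0,5): empty -> OK
  offset (0,3) -> (0,6): empty -> OK
All cells valid: yes

Answer: yes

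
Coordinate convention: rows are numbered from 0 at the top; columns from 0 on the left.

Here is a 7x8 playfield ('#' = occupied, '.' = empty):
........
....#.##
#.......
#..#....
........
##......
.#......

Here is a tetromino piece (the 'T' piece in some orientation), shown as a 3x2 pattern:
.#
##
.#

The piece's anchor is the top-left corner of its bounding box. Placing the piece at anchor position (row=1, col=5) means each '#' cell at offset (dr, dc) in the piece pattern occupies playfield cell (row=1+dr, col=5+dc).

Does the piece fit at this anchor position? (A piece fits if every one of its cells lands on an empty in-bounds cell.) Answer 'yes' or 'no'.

Answer: no

Derivation:
Check each piece cell at anchor (1, 5):
  offset (0,1) -> (1,6): occupied ('#') -> FAIL
  offset (1,0) -> (2,5): empty -> OK
  offset (1,1) -> (2,6): empty -> OK
  offset (2,1) -> (3,6): empty -> OK
All cells valid: no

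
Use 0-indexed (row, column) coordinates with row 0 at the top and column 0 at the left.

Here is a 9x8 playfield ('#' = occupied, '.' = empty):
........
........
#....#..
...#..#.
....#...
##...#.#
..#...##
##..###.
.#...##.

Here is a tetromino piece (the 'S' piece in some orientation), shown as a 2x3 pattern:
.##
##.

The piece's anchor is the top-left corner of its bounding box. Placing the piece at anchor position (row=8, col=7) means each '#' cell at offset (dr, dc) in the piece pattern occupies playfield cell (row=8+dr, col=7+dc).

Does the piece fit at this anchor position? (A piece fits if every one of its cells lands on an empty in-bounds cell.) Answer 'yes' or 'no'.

Check each piece cell at anchor (8, 7):
  offset (0,1) -> (8,8): out of bounds -> FAIL
  offset (0,2) -> (8,9): out of bounds -> FAIL
  offset (1,0) -> (9,7): out of bounds -> FAIL
  offset (1,1) -> (9,8): out of bounds -> FAIL
All cells valid: no

Answer: no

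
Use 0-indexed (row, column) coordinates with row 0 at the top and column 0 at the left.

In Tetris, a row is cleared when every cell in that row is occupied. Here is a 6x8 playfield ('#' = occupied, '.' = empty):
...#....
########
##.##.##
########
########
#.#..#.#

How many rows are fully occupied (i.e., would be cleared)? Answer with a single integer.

Answer: 3

Derivation:
Check each row:
  row 0: 7 empty cells -> not full
  row 1: 0 empty cells -> FULL (clear)
  row 2: 2 empty cells -> not full
  row 3: 0 empty cells -> FULL (clear)
  row 4: 0 empty cells -> FULL (clear)
  row 5: 4 empty cells -> not full
Total rows cleared: 3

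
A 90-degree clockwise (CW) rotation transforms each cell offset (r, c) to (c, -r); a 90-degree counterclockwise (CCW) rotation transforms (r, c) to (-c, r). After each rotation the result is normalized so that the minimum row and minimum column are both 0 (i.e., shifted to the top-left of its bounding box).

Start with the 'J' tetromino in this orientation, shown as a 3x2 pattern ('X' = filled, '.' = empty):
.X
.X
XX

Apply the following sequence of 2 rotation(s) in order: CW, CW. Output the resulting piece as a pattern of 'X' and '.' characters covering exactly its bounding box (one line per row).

Answer: XX
X.
X.

Derivation:
Start:
.X
.X
XX
After rotation 1 (CW):
X..
XXX
After rotation 2 (CW):
XX
X.
X.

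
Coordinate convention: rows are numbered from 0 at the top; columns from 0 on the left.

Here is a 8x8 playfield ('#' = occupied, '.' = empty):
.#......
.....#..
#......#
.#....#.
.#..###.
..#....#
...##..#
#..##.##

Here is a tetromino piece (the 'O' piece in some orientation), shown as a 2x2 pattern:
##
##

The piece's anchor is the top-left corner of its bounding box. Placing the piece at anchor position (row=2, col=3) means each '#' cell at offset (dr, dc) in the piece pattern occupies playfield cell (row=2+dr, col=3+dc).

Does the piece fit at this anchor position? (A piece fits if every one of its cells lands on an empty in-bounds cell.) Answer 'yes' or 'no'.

Check each piece cell at anchor (2, 3):
  offset (0,0) -> (2,3): empty -> OK
  offset (0,1) -> (2,4): empty -> OK
  offset (1,0) -> (3,3): empty -> OK
  offset (1,1) -> (3,4): empty -> OK
All cells valid: yes

Answer: yes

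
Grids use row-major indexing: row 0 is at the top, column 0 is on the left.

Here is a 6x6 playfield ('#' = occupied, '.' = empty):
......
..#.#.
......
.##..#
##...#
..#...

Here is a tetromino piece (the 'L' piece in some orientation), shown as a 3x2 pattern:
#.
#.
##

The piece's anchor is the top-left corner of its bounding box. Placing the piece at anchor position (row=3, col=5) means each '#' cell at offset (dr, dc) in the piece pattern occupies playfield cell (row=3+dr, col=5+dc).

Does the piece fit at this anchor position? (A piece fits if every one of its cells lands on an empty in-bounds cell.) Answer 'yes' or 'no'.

Check each piece cell at anchor (3, 5):
  offset (0,0) -> (3,5): occupied ('#') -> FAIL
  offset (1,0) -> (4,5): occupied ('#') -> FAIL
  offset (2,0) -> (5,5): empty -> OK
  offset (2,1) -> (5,6): out of bounds -> FAIL
All cells valid: no

Answer: no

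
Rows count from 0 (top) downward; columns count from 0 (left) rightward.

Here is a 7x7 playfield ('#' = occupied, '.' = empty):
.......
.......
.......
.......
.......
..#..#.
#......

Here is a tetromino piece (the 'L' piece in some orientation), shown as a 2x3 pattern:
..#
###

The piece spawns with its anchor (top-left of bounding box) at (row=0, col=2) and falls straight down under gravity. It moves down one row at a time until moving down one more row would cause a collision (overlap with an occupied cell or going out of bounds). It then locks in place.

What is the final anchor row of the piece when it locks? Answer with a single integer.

Spawn at (row=0, col=2). Try each row:
  row 0: fits
  row 1: fits
  row 2: fits
  row 3: fits
  row 4: blocked -> lock at row 3

Answer: 3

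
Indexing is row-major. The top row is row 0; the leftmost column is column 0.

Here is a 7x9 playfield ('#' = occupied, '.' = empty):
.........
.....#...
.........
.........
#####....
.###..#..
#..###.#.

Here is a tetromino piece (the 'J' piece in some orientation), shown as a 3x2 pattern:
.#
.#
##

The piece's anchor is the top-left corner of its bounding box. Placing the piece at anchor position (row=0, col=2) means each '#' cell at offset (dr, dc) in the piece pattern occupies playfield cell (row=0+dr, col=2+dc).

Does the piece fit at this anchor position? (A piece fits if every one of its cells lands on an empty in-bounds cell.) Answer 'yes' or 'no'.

Check each piece cell at anchor (0, 2):
  offset (0,1) -> (0,3): empty -> OK
  offset (1,1) -> (1,3): empty -> OK
  offset (2,0) -> (2,2): empty -> OK
  offset (2,1) -> (2,3): empty -> OK
All cells valid: yes

Answer: yes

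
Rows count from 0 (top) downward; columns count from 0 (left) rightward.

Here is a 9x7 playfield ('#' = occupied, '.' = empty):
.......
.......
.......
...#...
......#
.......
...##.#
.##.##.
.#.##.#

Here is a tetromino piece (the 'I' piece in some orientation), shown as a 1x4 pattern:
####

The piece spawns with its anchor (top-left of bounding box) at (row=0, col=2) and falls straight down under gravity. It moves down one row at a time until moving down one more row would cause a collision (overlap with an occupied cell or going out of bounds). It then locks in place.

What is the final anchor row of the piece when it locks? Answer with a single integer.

Answer: 2

Derivation:
Spawn at (row=0, col=2). Try each row:
  row 0: fits
  row 1: fits
  row 2: fits
  row 3: blocked -> lock at row 2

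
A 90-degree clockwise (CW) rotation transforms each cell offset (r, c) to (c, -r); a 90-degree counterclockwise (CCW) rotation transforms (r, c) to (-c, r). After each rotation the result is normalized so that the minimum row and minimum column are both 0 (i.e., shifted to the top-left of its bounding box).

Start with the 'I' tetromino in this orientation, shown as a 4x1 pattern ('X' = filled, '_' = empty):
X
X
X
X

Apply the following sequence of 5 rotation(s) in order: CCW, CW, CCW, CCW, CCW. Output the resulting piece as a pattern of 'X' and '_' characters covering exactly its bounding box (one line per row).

Start:
X
X
X
X
After rotation 1 (CCW):
XXXX
After rotation 2 (CW):
X
X
X
X
After rotation 3 (CCW):
XXXX
After rotation 4 (CCW):
X
X
X
X
After rotation 5 (CCW):
XXXX

Answer: XXXX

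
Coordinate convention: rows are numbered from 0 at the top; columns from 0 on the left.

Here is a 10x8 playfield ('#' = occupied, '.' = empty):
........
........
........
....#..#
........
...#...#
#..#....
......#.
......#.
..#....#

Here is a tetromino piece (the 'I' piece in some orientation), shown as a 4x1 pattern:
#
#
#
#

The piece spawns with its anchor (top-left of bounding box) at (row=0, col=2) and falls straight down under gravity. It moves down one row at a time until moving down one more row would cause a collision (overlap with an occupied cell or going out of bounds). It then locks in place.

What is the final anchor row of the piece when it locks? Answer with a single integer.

Spawn at (row=0, col=2). Try each row:
  row 0: fits
  row 1: fits
  row 2: fits
  row 3: fits
  row 4: fits
  row 5: fits
  row 6: blocked -> lock at row 5

Answer: 5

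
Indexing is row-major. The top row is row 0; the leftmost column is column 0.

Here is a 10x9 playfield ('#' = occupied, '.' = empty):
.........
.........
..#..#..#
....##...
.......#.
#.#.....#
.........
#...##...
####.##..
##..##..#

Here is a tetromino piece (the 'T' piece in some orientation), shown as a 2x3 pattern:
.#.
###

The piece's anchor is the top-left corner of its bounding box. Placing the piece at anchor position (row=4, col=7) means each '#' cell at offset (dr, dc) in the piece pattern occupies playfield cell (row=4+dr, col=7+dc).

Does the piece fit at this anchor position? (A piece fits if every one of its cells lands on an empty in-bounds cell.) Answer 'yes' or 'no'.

Check each piece cell at anchor (4, 7):
  offset (0,1) -> (4,8): empty -> OK
  offset (1,0) -> (5,7): empty -> OK
  offset (1,1) -> (5,8): occupied ('#') -> FAIL
  offset (1,2) -> (5,9): out of bounds -> FAIL
All cells valid: no

Answer: no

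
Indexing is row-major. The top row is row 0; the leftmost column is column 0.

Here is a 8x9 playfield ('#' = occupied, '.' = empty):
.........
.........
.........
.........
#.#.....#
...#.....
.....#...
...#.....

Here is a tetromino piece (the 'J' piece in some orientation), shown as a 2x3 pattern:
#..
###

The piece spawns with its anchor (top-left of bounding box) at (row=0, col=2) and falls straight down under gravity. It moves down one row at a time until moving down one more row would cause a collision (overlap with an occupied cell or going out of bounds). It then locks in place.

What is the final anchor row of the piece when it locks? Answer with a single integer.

Answer: 2

Derivation:
Spawn at (row=0, col=2). Try each row:
  row 0: fits
  row 1: fits
  row 2: fits
  row 3: blocked -> lock at row 2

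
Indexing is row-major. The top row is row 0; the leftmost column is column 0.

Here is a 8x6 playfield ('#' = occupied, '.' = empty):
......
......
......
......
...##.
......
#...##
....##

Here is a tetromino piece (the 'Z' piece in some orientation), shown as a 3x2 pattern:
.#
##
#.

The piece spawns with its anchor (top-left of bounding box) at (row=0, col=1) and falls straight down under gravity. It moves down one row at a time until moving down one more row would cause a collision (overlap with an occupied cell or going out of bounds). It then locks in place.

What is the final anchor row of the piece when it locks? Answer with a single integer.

Answer: 5

Derivation:
Spawn at (row=0, col=1). Try each row:
  row 0: fits
  row 1: fits
  row 2: fits
  row 3: fits
  row 4: fits
  row 5: fits
  row 6: blocked -> lock at row 5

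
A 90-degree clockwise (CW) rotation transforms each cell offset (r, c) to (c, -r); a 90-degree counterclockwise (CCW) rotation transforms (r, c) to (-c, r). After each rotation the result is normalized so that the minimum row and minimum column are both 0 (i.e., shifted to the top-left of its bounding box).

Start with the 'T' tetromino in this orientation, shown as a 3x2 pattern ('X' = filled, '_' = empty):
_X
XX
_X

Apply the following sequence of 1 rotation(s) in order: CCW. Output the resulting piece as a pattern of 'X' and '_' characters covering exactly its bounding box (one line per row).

Answer: XXX
_X_

Derivation:
Start:
_X
XX
_X
After rotation 1 (CCW):
XXX
_X_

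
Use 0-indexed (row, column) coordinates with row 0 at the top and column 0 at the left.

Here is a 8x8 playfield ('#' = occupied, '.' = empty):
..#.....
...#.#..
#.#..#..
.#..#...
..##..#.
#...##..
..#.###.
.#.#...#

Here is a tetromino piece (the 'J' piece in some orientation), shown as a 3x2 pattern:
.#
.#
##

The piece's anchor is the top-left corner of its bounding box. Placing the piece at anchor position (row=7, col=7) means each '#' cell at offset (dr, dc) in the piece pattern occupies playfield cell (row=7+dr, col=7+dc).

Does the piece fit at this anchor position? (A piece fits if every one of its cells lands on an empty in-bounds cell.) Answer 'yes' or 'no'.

Answer: no

Derivation:
Check each piece cell at anchor (7, 7):
  offset (0,1) -> (7,8): out of bounds -> FAIL
  offset (1,1) -> (8,8): out of bounds -> FAIL
  offset (2,0) -> (9,7): out of bounds -> FAIL
  offset (2,1) -> (9,8): out of bounds -> FAIL
All cells valid: no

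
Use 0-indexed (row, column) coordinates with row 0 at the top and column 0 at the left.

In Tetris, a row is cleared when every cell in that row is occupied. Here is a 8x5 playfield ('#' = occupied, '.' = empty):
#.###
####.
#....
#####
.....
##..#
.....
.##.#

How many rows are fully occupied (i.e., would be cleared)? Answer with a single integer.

Answer: 1

Derivation:
Check each row:
  row 0: 1 empty cell -> not full
  row 1: 1 empty cell -> not full
  row 2: 4 empty cells -> not full
  row 3: 0 empty cells -> FULL (clear)
  row 4: 5 empty cells -> not full
  row 5: 2 empty cells -> not full
  row 6: 5 empty cells -> not full
  row 7: 2 empty cells -> not full
Total rows cleared: 1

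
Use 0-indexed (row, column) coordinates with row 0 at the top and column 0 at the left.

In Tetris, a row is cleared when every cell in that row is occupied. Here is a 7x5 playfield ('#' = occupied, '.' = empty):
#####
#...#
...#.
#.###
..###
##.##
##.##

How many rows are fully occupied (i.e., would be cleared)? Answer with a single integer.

Answer: 1

Derivation:
Check each row:
  row 0: 0 empty cells -> FULL (clear)
  row 1: 3 empty cells -> not full
  row 2: 4 empty cells -> not full
  row 3: 1 empty cell -> not full
  row 4: 2 empty cells -> not full
  row 5: 1 empty cell -> not full
  row 6: 1 empty cell -> not full
Total rows cleared: 1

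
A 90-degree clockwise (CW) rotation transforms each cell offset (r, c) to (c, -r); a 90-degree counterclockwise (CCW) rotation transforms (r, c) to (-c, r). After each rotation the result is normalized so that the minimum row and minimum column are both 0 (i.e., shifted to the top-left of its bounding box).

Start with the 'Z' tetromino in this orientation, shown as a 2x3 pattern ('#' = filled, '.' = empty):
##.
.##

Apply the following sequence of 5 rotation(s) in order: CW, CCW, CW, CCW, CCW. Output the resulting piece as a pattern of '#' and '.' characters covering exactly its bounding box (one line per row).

Start:
##.
.##
After rotation 1 (CW):
.#
##
#.
After rotation 2 (CCW):
##.
.##
After rotation 3 (CW):
.#
##
#.
After rotation 4 (CCW):
##.
.##
After rotation 5 (CCW):
.#
##
#.

Answer: .#
##
#.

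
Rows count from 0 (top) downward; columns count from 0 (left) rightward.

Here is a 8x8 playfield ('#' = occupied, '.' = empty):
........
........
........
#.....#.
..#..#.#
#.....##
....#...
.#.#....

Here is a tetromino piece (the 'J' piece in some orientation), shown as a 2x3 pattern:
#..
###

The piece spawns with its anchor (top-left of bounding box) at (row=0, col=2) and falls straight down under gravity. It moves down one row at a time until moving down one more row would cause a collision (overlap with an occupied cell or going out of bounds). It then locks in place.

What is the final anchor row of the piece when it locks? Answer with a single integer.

Spawn at (row=0, col=2). Try each row:
  row 0: fits
  row 1: fits
  row 2: fits
  row 3: blocked -> lock at row 2

Answer: 2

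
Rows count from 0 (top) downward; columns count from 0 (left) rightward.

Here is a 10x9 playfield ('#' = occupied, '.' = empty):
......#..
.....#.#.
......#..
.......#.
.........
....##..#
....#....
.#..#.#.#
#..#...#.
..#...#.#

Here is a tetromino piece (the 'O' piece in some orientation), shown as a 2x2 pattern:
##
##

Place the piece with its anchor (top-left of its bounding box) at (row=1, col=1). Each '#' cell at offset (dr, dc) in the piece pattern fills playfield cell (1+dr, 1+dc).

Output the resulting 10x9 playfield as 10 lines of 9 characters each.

Answer: ......#..
.##..#.#.
.##...#..
.......#.
.........
....##..#
....#....
.#..#.#.#
#..#...#.
..#...#.#

Derivation:
Fill (1+0,1+0) = (1,1)
Fill (1+0,1+1) = (1,2)
Fill (1+1,1+0) = (2,1)
Fill (1+1,1+1) = (2,2)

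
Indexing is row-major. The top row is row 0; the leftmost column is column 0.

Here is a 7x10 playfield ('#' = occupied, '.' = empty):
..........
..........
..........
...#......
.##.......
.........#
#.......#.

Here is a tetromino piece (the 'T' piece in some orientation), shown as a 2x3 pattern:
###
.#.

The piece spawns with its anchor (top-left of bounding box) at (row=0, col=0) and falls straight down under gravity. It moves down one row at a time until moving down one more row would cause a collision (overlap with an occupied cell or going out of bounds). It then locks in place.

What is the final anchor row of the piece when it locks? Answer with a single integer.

Answer: 2

Derivation:
Spawn at (row=0, col=0). Try each row:
  row 0: fits
  row 1: fits
  row 2: fits
  row 3: blocked -> lock at row 2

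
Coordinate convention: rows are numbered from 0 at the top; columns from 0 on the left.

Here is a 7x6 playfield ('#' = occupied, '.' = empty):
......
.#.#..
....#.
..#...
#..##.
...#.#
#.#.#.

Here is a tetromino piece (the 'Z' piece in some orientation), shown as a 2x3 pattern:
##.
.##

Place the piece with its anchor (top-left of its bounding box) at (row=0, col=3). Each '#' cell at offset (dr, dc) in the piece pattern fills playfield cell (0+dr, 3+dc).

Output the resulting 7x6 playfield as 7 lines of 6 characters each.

Answer: ...##.
.#.###
....#.
..#...
#..##.
...#.#
#.#.#.

Derivation:
Fill (0+0,3+0) = (0,3)
Fill (0+0,3+1) = (0,4)
Fill (0+1,3+1) = (1,4)
Fill (0+1,3+2) = (1,5)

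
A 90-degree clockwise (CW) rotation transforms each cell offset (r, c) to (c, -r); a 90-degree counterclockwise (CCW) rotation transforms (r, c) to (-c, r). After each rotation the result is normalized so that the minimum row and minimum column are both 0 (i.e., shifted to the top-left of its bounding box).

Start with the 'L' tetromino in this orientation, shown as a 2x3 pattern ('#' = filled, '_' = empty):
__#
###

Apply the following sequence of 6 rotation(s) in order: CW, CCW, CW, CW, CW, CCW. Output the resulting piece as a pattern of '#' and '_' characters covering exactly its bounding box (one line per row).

Start:
__#
###
After rotation 1 (CW):
#_
#_
##
After rotation 2 (CCW):
__#
###
After rotation 3 (CW):
#_
#_
##
After rotation 4 (CW):
###
#__
After rotation 5 (CW):
##
_#
_#
After rotation 6 (CCW):
###
#__

Answer: ###
#__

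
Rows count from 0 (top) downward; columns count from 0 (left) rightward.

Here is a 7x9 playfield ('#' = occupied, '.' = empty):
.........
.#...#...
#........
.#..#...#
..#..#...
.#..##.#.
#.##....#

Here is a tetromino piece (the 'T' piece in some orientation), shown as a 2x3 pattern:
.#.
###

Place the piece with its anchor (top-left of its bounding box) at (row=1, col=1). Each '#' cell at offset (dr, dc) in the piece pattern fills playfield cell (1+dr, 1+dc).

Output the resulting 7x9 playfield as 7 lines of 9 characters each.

Fill (1+0,1+1) = (1,2)
Fill (1+1,1+0) = (2,1)
Fill (1+1,1+1) = (2,2)
Fill (1+1,1+2) = (2,3)

Answer: .........
.##..#...
####.....
.#..#...#
..#..#...
.#..##.#.
#.##....#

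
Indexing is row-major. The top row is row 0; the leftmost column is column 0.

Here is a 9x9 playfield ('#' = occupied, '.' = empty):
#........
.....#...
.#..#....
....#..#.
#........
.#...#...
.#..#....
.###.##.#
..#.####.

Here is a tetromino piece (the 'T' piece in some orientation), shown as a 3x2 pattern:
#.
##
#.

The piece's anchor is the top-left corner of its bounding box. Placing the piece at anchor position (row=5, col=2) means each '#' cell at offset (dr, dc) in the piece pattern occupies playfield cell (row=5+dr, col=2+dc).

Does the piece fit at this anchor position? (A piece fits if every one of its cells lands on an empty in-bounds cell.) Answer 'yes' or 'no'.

Check each piece cell at anchor (5, 2):
  offset (0,0) -> (5,2): empty -> OK
  offset (1,0) -> (6,2): empty -> OK
  offset (1,1) -> (6,3): empty -> OK
  offset (2,0) -> (7,2): occupied ('#') -> FAIL
All cells valid: no

Answer: no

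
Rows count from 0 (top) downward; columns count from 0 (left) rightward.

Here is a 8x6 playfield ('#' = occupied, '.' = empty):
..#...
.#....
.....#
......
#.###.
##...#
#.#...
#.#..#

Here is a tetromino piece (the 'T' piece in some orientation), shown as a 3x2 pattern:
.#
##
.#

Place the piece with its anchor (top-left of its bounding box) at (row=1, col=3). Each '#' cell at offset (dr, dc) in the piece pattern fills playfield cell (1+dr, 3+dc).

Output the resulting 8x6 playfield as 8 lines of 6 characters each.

Fill (1+0,3+1) = (1,4)
Fill (1+1,3+0) = (2,3)
Fill (1+1,3+1) = (2,4)
Fill (1+2,3+1) = (3,4)

Answer: ..#...
.#..#.
...###
....#.
#.###.
##...#
#.#...
#.#..#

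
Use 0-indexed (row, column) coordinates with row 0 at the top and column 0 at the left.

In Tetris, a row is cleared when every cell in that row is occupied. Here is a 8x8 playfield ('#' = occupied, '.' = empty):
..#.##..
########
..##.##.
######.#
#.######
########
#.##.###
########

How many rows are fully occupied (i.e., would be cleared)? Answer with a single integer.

Answer: 3

Derivation:
Check each row:
  row 0: 5 empty cells -> not full
  row 1: 0 empty cells -> FULL (clear)
  row 2: 4 empty cells -> not full
  row 3: 1 empty cell -> not full
  row 4: 1 empty cell -> not full
  row 5: 0 empty cells -> FULL (clear)
  row 6: 2 empty cells -> not full
  row 7: 0 empty cells -> FULL (clear)
Total rows cleared: 3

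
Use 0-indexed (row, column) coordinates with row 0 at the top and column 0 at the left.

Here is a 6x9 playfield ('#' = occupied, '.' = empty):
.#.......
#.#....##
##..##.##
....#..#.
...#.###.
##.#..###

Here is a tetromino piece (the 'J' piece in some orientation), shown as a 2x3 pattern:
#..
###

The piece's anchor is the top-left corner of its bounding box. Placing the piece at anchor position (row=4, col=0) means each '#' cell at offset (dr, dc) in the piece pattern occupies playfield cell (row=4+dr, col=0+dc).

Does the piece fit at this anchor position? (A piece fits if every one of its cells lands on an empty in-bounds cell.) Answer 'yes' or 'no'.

Check each piece cell at anchor (4, 0):
  offset (0,0) -> (4,0): empty -> OK
  offset (1,0) -> (5,0): occupied ('#') -> FAIL
  offset (1,1) -> (5,1): occupied ('#') -> FAIL
  offset (1,2) -> (5,2): empty -> OK
All cells valid: no

Answer: no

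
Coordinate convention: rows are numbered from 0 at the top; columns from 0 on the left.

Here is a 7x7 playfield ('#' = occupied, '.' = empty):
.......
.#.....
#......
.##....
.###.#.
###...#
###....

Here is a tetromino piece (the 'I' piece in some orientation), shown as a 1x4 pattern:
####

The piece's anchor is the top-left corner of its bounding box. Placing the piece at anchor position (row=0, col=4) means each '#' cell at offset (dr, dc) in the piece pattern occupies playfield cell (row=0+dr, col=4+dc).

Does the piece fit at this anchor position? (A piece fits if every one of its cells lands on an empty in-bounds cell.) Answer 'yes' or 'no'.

Answer: no

Derivation:
Check each piece cell at anchor (0, 4):
  offset (0,0) -> (0,4): empty -> OK
  offset (0,1) -> (0,5): empty -> OK
  offset (0,2) -> (0,6): empty -> OK
  offset (0,3) -> (0,7): out of bounds -> FAIL
All cells valid: no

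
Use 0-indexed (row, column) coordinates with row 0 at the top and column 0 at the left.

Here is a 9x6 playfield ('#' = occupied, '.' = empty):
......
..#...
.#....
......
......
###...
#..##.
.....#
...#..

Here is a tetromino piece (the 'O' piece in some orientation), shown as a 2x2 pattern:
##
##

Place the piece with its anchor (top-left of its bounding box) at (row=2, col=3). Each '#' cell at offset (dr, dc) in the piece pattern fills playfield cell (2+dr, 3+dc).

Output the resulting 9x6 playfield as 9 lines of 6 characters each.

Answer: ......
..#...
.#.##.
...##.
......
###...
#..##.
.....#
...#..

Derivation:
Fill (2+0,3+0) = (2,3)
Fill (2+0,3+1) = (2,4)
Fill (2+1,3+0) = (3,3)
Fill (2+1,3+1) = (3,4)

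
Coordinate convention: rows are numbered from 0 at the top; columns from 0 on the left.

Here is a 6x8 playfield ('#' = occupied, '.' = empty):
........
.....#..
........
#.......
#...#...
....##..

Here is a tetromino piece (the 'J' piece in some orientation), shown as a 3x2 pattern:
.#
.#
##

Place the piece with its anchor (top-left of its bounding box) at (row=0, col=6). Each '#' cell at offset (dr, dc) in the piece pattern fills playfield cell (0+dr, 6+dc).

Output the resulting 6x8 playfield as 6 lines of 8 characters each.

Fill (0+0,6+1) = (0,7)
Fill (0+1,6+1) = (1,7)
Fill (0+2,6+0) = (2,6)
Fill (0+2,6+1) = (2,7)

Answer: .......#
.....#.#
......##
#.......
#...#...
....##..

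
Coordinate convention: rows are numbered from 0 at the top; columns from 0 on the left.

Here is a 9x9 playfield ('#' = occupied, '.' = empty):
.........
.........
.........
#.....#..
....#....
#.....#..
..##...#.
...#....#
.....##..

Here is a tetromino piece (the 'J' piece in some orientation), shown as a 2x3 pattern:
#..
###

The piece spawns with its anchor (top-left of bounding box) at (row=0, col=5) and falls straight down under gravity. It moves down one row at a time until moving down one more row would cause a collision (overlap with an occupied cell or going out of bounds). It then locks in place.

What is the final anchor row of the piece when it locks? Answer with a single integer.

Answer: 1

Derivation:
Spawn at (row=0, col=5). Try each row:
  row 0: fits
  row 1: fits
  row 2: blocked -> lock at row 1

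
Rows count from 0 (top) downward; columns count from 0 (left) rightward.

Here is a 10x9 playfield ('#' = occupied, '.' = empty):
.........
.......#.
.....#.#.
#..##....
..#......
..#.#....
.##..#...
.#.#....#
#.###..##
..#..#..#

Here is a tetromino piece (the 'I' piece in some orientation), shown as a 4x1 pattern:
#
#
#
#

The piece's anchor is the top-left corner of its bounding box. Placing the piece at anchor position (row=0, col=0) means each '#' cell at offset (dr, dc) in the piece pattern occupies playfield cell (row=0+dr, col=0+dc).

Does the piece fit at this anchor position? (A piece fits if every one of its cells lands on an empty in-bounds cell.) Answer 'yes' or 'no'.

Check each piece cell at anchor (0, 0):
  offset (0,0) -> (0,0): empty -> OK
  offset (1,0) -> (1,0): empty -> OK
  offset (2,0) -> (2,0): empty -> OK
  offset (3,0) -> (3,0): occupied ('#') -> FAIL
All cells valid: no

Answer: no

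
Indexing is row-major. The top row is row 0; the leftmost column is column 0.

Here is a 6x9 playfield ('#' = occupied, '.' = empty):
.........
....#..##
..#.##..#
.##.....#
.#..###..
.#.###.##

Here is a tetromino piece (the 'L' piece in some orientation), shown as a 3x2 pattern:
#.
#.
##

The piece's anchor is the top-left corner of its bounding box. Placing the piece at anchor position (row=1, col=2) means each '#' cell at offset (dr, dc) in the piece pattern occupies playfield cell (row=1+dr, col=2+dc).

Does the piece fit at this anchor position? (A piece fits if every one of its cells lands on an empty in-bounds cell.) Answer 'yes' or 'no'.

Answer: no

Derivation:
Check each piece cell at anchor (1, 2):
  offset (0,0) -> (1,2): empty -> OK
  offset (1,0) -> (2,2): occupied ('#') -> FAIL
  offset (2,0) -> (3,2): occupied ('#') -> FAIL
  offset (2,1) -> (3,3): empty -> OK
All cells valid: no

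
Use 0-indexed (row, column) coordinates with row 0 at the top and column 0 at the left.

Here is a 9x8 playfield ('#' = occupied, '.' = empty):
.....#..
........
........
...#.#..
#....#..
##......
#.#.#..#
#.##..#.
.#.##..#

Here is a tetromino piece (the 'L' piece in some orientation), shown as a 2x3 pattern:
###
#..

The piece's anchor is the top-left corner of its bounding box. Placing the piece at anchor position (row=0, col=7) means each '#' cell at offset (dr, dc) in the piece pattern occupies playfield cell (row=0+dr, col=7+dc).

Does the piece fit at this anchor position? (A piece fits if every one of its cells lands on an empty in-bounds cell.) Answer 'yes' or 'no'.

Answer: no

Derivation:
Check each piece cell at anchor (0, 7):
  offset (0,0) -> (0,7): empty -> OK
  offset (0,1) -> (0,8): out of bounds -> FAIL
  offset (0,2) -> (0,9): out of bounds -> FAIL
  offset (1,0) -> (1,7): empty -> OK
All cells valid: no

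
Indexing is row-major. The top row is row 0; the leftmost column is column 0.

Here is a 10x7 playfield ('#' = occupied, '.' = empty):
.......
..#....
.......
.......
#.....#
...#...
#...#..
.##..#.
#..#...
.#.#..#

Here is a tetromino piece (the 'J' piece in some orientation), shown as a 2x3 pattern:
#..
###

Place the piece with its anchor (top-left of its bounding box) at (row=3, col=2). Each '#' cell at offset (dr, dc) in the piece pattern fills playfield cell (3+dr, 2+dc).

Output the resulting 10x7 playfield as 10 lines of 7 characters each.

Fill (3+0,2+0) = (3,2)
Fill (3+1,2+0) = (4,2)
Fill (3+1,2+1) = (4,3)
Fill (3+1,2+2) = (4,4)

Answer: .......
..#....
.......
..#....
#.###.#
...#...
#...#..
.##..#.
#..#...
.#.#..#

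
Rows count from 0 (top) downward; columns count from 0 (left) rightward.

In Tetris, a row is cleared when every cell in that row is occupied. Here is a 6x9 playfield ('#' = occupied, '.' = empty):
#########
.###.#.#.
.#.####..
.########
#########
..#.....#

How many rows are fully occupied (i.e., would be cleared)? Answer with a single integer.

Answer: 2

Derivation:
Check each row:
  row 0: 0 empty cells -> FULL (clear)
  row 1: 4 empty cells -> not full
  row 2: 4 empty cells -> not full
  row 3: 1 empty cell -> not full
  row 4: 0 empty cells -> FULL (clear)
  row 5: 7 empty cells -> not full
Total rows cleared: 2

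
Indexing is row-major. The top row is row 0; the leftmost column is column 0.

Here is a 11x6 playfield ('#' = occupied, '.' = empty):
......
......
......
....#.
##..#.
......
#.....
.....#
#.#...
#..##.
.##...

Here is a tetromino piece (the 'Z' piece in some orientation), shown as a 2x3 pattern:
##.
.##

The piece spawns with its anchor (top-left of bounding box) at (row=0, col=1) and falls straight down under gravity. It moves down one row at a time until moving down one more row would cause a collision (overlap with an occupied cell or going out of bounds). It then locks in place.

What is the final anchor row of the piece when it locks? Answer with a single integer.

Spawn at (row=0, col=1). Try each row:
  row 0: fits
  row 1: fits
  row 2: fits
  row 3: fits
  row 4: blocked -> lock at row 3

Answer: 3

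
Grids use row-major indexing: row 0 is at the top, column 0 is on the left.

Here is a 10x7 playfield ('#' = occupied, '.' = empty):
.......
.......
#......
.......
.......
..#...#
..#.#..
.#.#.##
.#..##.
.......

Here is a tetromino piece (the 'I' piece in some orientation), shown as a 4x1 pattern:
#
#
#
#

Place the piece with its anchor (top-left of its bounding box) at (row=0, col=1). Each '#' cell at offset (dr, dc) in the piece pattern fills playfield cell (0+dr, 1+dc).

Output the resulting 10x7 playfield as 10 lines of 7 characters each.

Fill (0+0,1+0) = (0,1)
Fill (0+1,1+0) = (1,1)
Fill (0+2,1+0) = (2,1)
Fill (0+3,1+0) = (3,1)

Answer: .#.....
.#.....
##.....
.#.....
.......
..#...#
..#.#..
.#.#.##
.#..##.
.......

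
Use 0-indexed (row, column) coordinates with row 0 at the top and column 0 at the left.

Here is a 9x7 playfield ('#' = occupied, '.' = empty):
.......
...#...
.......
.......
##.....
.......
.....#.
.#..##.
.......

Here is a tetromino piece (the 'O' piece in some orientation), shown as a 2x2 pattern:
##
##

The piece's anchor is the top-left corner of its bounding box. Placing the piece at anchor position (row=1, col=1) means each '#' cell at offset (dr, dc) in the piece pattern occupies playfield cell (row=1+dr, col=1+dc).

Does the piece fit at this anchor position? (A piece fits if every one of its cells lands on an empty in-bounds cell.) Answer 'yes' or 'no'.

Answer: yes

Derivation:
Check each piece cell at anchor (1, 1):
  offset (0,0) -> (1,1): empty -> OK
  offset (0,1) -> (1,2): empty -> OK
  offset (1,0) -> (2,1): empty -> OK
  offset (1,1) -> (2,2): empty -> OK
All cells valid: yes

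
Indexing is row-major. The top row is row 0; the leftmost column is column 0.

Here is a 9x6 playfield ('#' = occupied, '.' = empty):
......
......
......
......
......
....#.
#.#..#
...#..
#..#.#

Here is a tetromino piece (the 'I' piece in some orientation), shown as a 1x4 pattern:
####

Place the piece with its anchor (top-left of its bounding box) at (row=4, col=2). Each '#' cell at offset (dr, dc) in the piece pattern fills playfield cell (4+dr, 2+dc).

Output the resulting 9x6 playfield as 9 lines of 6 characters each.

Fill (4+0,2+0) = (4,2)
Fill (4+0,2+1) = (4,3)
Fill (4+0,2+2) = (4,4)
Fill (4+0,2+3) = (4,5)

Answer: ......
......
......
......
..####
....#.
#.#..#
...#..
#..#.#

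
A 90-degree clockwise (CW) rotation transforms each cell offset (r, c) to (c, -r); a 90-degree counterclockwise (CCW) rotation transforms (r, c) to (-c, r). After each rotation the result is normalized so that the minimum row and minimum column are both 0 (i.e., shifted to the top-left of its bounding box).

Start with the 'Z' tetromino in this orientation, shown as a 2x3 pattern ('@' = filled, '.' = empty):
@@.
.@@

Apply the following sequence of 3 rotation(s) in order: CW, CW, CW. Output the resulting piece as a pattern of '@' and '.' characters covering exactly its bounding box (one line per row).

Start:
@@.
.@@
After rotation 1 (CW):
.@
@@
@.
After rotation 2 (CW):
@@.
.@@
After rotation 3 (CW):
.@
@@
@.

Answer: .@
@@
@.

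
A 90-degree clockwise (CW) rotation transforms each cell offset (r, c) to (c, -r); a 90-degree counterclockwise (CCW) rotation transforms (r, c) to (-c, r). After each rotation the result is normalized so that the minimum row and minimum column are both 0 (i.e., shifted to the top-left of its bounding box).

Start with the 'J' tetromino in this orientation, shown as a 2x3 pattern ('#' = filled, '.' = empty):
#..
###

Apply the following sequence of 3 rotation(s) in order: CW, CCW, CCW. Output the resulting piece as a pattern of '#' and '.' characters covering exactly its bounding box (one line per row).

Start:
#..
###
After rotation 1 (CW):
##
#.
#.
After rotation 2 (CCW):
#..
###
After rotation 3 (CCW):
.#
.#
##

Answer: .#
.#
##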